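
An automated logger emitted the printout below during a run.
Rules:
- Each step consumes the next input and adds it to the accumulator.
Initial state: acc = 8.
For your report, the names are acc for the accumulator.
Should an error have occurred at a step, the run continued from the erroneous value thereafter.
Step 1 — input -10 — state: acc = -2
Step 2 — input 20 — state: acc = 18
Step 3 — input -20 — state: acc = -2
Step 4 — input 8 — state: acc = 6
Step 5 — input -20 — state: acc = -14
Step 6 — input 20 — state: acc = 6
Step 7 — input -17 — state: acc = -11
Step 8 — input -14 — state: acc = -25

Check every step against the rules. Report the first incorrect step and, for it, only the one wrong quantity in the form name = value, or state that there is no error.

no error

Step 1: acc = 8 + -10 = -2 — checks out.
Step 2: acc = -2 + 20 = 18 — verified.
Step 3: acc = 18 + -20 = -2 — confirmed correct.
Step 4: acc = -2 + 8 = 6 — in agreement.
Step 5: acc = 6 + -20 = -14 — confirmed correct.
Step 6: acc = -14 + 20 = 6 — checks out.
Step 7: acc = 6 + -17 = -11 — consistent with the printout.
Step 8: acc = -11 + -14 = -25 — checks out.
The recomputation confirms every line.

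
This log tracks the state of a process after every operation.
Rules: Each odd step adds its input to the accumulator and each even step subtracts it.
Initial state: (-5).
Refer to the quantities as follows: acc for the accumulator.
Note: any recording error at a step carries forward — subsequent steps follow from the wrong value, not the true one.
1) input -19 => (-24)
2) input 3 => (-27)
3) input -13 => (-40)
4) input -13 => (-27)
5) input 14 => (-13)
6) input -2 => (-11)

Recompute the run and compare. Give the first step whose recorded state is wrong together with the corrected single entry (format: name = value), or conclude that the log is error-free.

step 1: acc = -5 + -19 = -24 -> agrees with the log
step 2: acc = -24 - 3 = -27 -> exactly as logged
step 3: acc = -27 + -13 = -40 -> exactly as logged
step 4: acc = -40 - -13 = -27 -> same as recorded
step 5: acc = -27 + 14 = -13 -> in agreement
step 6: acc = -13 - -2 = -11 -> in agreement
All steps check out; nothing to correct.

no error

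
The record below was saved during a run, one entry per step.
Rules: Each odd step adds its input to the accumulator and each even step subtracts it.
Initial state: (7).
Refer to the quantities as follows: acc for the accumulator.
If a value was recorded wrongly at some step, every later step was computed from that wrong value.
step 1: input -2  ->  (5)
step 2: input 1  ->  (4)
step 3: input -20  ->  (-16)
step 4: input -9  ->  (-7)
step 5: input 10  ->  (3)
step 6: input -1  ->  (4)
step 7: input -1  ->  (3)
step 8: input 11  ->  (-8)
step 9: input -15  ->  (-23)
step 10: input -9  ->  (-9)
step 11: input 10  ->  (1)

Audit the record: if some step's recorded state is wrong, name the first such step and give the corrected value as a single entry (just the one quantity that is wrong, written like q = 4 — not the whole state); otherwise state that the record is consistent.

step 10, acc = -14

step 1: acc = 7 + -2 = 5 -> confirmed correct
step 2: acc = 5 - 1 = 4 -> in agreement
step 3: acc = 4 + -20 = -16 -> consistent with the record
step 4: acc = -16 - -9 = -7 -> in agreement
step 5: acc = -7 + 10 = 3 -> in agreement
step 6: acc = 3 - -1 = 4 -> exactly as logged
step 7: acc = 4 + -1 = 3 -> exactly as logged
step 8: acc = 3 - 11 = -8 -> in agreement
step 9: acc = -8 + -15 = -23 -> matches
step 10: acc = -23 - -9 = -14 -> a discrepancy with the record
So the first discrepancy is step 10, where the right value is acc = -14.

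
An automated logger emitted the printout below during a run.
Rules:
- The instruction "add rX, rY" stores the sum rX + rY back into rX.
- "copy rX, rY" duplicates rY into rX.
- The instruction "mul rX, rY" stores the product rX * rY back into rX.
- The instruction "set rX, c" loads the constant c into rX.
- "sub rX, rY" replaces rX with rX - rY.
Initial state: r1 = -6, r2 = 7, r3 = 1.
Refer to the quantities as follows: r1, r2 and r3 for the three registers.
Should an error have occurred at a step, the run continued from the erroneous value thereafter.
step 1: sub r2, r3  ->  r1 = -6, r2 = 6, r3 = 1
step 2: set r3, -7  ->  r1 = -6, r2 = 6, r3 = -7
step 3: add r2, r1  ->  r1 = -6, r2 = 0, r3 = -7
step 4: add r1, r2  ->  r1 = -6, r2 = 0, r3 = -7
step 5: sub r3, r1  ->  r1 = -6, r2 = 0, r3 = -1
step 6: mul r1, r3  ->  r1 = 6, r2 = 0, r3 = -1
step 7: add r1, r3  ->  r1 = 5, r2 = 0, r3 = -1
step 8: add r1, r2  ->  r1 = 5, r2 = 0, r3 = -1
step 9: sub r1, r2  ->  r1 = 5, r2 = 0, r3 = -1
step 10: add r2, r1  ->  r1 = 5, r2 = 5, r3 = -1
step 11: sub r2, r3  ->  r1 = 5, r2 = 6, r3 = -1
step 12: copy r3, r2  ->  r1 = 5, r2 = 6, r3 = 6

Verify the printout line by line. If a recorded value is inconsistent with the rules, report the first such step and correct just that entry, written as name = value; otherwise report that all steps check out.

no error

Step 1: r2 = 7 - 1 = 6 — exactly as logged.
Step 2: r3 = -7 — no discrepancy.
Step 3: r2 = 6 + -6 = 0 — same as recorded.
Step 4: r1 = -6 + 0 = -6 — matches.
Step 5: r3 = -7 - -6 = -1 — same as recorded.
Step 6: r1 = -6 * -1 = 6 — in agreement.
Step 7: r1 = 6 + -1 = 5 — same as recorded.
Step 8: r1 = 5 + 0 = 5 — checks out.
Step 9: r1 = 5 - 0 = 5 — consistent with the printout.
Step 10: r2 = 0 + 5 = 5 — exactly as logged.
Step 11: r2 = 5 - -1 = 6 — checks out.
Step 12: r3 = 6 — exactly as logged.
All steps check out; nothing to correct.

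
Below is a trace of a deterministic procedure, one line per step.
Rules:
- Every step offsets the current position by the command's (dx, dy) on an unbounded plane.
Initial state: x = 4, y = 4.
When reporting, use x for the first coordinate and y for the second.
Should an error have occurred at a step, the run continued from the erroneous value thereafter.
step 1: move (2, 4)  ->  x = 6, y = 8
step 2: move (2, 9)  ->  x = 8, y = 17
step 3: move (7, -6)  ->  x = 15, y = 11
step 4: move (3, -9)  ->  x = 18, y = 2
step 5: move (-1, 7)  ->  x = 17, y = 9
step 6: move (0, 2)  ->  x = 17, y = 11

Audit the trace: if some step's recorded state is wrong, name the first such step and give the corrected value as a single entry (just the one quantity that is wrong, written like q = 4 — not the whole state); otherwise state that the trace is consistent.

no error

1. x = 4 + (2) = 6, y = 4 + (4) = 8 (verified)
2. x = 6 + (2) = 8, y = 8 + (9) = 17 (in agreement)
3. x = 8 + (7) = 15, y = 17 + (-6) = 11 (verified)
4. x = 15 + (3) = 18, y = 11 + (-9) = 2 (same as recorded)
5. x = 18 + (-1) = 17, y = 2 + (7) = 9 (consistent with the trace)
6. x = 17 + (0) = 17, y = 9 + (2) = 11 (agrees with the trace)
All entries verified; no error found.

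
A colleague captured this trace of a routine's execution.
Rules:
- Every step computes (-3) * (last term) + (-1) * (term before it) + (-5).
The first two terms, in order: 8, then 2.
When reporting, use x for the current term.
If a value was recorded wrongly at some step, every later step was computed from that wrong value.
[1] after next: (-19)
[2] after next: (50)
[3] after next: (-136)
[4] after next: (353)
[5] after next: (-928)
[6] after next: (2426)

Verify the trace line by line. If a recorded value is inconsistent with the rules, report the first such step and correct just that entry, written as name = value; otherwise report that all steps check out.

no error

1. x = -3*(2) + (-1)*(8) + (-5) = -19 (confirmed correct)
2. x = -3*(-19) + (-1)*(2) + (-5) = 50 (in agreement)
3. x = -3*(50) + (-1)*(-19) + (-5) = -136 (agrees with the trace)
4. x = -3*(-136) + (-1)*(50) + (-5) = 353 (checks out)
5. x = -3*(353) + (-1)*(-136) + (-5) = -928 (matches)
6. x = -3*(-928) + (-1)*(353) + (-5) = 2426 (consistent with the trace)
The whole run recomputes cleanly — no discrepancies.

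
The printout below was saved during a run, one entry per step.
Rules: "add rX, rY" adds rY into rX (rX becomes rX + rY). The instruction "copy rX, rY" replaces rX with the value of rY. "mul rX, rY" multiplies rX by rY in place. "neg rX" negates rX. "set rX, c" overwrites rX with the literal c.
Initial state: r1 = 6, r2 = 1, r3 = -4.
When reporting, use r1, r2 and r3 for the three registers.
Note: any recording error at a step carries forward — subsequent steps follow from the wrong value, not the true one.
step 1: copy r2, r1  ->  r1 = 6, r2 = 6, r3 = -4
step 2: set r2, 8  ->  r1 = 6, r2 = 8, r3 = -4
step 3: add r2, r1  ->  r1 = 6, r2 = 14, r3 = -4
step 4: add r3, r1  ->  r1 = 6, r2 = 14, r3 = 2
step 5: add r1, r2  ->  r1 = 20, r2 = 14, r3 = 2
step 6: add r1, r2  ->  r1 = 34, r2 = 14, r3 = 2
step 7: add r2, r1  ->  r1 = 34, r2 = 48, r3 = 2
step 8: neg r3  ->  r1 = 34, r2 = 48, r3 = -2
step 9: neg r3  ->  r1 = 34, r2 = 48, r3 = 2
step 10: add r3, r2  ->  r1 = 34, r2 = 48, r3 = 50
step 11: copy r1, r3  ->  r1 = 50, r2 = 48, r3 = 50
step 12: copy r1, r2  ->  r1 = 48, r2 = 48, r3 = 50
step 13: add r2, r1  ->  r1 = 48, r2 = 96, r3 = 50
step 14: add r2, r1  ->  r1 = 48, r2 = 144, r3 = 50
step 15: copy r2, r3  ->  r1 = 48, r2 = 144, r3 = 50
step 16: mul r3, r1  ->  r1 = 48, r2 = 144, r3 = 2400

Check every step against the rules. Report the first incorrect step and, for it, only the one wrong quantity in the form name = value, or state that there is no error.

step 15, r2 = 50

step 1: r2 = 6 -> verified
step 2: r2 = 8 -> exactly as logged
step 3: r2 = 8 + 6 = 14 -> verified
step 4: r3 = -4 + 6 = 2 -> matches
step 5: r1 = 6 + 14 = 20 -> agrees with the printout
step 6: r1 = 20 + 14 = 34 -> in agreement
step 7: r2 = 14 + 34 = 48 -> exactly as logged
step 8: r3 = -(2) = -2 -> no discrepancy
step 9: r3 = -(-2) = 2 -> no discrepancy
step 10: r3 = 2 + 48 = 50 -> verified
step 11: r1 = 50 -> matches
step 12: r1 = 48 -> same as recorded
step 13: r2 = 48 + 48 = 96 -> verified
step 14: r2 = 96 + 48 = 144 -> exactly as logged
step 15: r2 = 50 -> the printout disagrees here
That makes step 15 the first incorrect line — r2 = 50 is what it should show.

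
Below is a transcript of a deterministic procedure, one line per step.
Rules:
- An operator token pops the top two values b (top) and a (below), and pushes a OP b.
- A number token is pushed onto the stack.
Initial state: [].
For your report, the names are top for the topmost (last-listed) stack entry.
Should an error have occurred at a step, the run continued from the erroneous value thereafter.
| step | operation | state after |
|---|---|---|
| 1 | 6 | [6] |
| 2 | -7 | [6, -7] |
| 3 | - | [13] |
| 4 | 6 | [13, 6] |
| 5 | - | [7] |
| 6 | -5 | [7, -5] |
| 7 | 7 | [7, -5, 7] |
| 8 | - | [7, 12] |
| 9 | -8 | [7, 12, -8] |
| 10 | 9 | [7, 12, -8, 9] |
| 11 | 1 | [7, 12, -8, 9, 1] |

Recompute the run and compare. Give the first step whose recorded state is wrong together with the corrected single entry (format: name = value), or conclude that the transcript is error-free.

step 8, top = -12

Step 1: push 6: top = 6 — same as recorded.
Step 2: push -7: top = -7 — consistent with the transcript.
Step 3: 6 - -7 = 13 — consistent with the transcript.
Step 4: push 6: top = 6 — consistent with the transcript.
Step 5: 13 - 6 = 7 — no discrepancy.
Step 6: push -5: top = -5 — consistent with the transcript.
Step 7: push 7: top = 7 — in agreement.
Step 8: -5 - 7 = -12 — the entry is off here.
The earliest wrong entry is at step 8: it should read top = -12.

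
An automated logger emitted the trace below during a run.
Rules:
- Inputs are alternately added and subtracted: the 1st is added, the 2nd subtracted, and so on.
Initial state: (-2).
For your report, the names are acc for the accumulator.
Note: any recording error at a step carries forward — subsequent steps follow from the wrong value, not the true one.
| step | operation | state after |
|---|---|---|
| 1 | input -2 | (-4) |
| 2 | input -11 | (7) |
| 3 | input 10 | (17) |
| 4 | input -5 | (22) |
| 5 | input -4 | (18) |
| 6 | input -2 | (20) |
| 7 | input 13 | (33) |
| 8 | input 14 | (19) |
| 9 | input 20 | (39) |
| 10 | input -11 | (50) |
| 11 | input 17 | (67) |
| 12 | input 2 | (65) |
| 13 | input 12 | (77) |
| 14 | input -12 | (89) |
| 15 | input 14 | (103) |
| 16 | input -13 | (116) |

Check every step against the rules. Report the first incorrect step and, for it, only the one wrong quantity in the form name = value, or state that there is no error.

no error

step 1: acc = -2 + -2 = -4 -> verified
step 2: acc = -4 - -11 = 7 -> same as recorded
step 3: acc = 7 + 10 = 17 -> same as recorded
step 4: acc = 17 - -5 = 22 -> consistent with the trace
step 5: acc = 22 + -4 = 18 -> verified
step 6: acc = 18 - -2 = 20 -> matches
step 7: acc = 20 + 13 = 33 -> consistent with the trace
step 8: acc = 33 - 14 = 19 -> checks out
step 9: acc = 19 + 20 = 39 -> matches
step 10: acc = 39 - -11 = 50 -> exactly as logged
step 11: acc = 50 + 17 = 67 -> matches
step 12: acc = 67 - 2 = 65 -> consistent with the trace
step 13: acc = 65 + 12 = 77 -> agrees with the trace
step 14: acc = 77 - -12 = 89 -> same as recorded
step 15: acc = 89 + 14 = 103 -> in agreement
step 16: acc = 103 - -13 = 116 -> no discrepancy
Every step is consistent.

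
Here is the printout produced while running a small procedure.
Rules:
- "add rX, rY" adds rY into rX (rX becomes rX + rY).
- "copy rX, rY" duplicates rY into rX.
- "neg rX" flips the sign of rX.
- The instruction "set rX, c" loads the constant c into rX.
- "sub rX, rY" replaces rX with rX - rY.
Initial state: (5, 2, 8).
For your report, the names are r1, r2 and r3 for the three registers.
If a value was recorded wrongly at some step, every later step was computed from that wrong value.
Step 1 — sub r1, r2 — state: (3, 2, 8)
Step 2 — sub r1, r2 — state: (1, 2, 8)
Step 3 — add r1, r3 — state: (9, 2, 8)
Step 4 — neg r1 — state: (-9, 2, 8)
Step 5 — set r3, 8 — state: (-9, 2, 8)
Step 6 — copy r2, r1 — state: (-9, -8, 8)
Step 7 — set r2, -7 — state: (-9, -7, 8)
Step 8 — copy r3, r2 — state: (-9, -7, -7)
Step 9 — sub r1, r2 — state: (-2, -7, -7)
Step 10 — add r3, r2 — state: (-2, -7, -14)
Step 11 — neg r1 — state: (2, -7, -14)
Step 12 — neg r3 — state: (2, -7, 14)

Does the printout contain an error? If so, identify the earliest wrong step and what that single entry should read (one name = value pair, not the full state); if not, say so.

step 6, r2 = -9

Step 1: r1 = 5 - 2 = 3 — agrees with the printout.
Step 2: r1 = 3 - 2 = 1 — consistent with the printout.
Step 3: r1 = 1 + 8 = 9 — confirmed correct.
Step 4: r1 = -(9) = -9 — no discrepancy.
Step 5: r3 = 8 — matches.
Step 6: r2 = -9 — first mismatch against the printout.
First deviation found at step 6; the corrected entry is r2 = -9.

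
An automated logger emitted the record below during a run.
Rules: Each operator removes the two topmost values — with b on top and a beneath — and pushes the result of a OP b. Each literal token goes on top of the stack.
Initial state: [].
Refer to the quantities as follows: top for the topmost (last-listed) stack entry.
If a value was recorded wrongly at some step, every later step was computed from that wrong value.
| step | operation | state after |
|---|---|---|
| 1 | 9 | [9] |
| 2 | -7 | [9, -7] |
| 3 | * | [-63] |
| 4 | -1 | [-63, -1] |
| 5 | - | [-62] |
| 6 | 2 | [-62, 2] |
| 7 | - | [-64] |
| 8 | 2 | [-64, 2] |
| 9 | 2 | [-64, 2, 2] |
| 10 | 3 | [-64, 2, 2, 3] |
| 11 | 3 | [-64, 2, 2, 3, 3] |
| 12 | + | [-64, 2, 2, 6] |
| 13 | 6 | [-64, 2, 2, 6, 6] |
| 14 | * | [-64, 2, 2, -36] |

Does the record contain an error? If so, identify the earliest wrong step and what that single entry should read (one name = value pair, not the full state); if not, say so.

step 14, top = 36

Step 1: push 9: top = 9 — consistent with the record.
Step 2: push -7: top = -7 — matches.
Step 3: 9 * -7 = -63 — same as recorded.
Step 4: push -1: top = -1 — matches.
Step 5: -63 - -1 = -62 — confirmed correct.
Step 6: push 2: top = 2 — same as recorded.
Step 7: -62 - 2 = -64 — consistent with the record.
Step 8: push 2: top = 2 — same as recorded.
Step 9: push 2: top = 2 — no discrepancy.
Step 10: push 3: top = 3 — consistent with the record.
Step 11: push 3: top = 3 — in agreement.
Step 12: 3 + 3 = 6 — exactly as logged.
Step 13: push 6: top = 6 — agrees with the record.
Step 14: 6 * 6 = 36 — the recorded entry deviates here.
Conclusion: step 14 carries the first error; the entry should be top = 36.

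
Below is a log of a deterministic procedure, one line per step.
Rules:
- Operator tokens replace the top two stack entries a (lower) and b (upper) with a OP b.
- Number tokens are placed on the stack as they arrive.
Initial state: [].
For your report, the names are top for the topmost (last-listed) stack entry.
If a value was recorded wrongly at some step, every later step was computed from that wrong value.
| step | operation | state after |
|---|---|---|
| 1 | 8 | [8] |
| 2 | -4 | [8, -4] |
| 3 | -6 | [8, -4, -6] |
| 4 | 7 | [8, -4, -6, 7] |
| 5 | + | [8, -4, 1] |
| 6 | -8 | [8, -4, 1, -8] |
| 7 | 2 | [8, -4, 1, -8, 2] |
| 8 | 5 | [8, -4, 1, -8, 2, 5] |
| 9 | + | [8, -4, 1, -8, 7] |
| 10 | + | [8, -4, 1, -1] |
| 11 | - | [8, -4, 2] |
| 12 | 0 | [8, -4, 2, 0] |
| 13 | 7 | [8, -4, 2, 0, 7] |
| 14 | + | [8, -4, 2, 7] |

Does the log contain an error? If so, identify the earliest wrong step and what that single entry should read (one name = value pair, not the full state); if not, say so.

Recomputing the run from the initial state:
step 1: [8]
step 2: [8, -4]
step 3: [8, -4, -6]
step 4: [8, -4, -6, 7]
step 5: [8, -4, 1]
step 6: [8, -4, 1, -8]
step 7: [8, -4, 1, -8, 2]
step 8: [8, -4, 1, -8, 2, 5]
step 9: [8, -4, 1, -8, 7]
step 10: [8, -4, 1, -1]
step 11: [8, -4, 2]
step 12: [8, -4, 2, 0]
step 13: [8, -4, 2, 0, 7]
step 14: [8, -4, 2, 7]
This matches the log at every step.

no error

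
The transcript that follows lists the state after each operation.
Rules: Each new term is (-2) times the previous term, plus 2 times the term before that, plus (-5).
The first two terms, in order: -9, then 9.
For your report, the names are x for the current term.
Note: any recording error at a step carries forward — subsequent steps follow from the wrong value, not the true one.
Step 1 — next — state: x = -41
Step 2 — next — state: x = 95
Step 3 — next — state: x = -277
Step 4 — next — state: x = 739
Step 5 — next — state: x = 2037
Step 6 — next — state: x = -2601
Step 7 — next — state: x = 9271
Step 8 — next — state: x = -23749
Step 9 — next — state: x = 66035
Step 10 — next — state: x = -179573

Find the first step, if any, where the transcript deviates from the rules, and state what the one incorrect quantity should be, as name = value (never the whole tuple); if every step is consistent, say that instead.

Recomputing the run from the initial state:
step 1: x = -41
step 2: x = 95
step 3: x = -277
step 4: x = 739
step 5: x = -2037
step 6: x = 5547
step 7: x = -15173
step 8: x = 41435
step 9: x = -113221
step 10: x = 309307
The first disagreement with the transcript is at step 5, where the value should be x = -2037.

step 5, x = -2037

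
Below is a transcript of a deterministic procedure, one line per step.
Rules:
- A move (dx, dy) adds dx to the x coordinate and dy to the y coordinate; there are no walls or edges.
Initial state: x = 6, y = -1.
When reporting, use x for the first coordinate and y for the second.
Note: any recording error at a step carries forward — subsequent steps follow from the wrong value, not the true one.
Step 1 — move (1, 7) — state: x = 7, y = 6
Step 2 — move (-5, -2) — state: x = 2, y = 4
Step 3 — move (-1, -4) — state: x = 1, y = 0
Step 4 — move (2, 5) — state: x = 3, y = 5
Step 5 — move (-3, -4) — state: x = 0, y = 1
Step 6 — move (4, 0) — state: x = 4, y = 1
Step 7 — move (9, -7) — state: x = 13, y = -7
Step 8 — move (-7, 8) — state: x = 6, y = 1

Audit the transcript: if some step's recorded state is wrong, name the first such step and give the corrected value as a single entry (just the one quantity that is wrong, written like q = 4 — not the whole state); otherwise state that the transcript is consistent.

1. x = 6 + (1) = 7, y = -1 + (7) = 6 (matches)
2. x = 7 + (-5) = 2, y = 6 + (-2) = 4 (matches)
3. x = 2 + (-1) = 1, y = 4 + (-4) = 0 (matches)
4. x = 1 + (2) = 3, y = 0 + (5) = 5 (agrees with the transcript)
5. x = 3 + (-3) = 0, y = 5 + (-4) = 1 (agrees with the transcript)
6. x = 0 + (4) = 4, y = 1 + (0) = 1 (agrees with the transcript)
7. x = 4 + (9) = 13, y = 1 + (-7) = -6 (the transcript has a different value)
So the first discrepancy is step 7, where the right value is y = -6.

step 7, y = -6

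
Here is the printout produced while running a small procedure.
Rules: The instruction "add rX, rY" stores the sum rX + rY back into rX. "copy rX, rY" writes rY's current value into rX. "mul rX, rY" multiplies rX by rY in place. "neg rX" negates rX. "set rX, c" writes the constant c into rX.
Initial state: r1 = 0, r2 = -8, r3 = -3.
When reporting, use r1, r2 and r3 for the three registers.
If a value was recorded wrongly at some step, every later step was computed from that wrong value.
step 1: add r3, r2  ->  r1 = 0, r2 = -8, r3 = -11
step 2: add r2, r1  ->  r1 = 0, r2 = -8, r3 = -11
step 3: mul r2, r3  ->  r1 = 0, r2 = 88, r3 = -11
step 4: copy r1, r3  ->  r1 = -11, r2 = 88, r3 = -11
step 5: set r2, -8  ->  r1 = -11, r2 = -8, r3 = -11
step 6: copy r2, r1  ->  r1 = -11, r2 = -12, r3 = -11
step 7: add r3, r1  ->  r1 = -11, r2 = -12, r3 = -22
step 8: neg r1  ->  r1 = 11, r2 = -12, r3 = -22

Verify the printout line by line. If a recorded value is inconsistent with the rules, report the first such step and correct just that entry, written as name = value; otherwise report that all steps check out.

step 6, r2 = -11

step 1: r3 = -3 + -8 = -11 -> verified
step 2: r2 = -8 + 0 = -8 -> checks out
step 3: r2 = -8 * -11 = 88 -> no discrepancy
step 4: r1 = -11 -> verified
step 5: r2 = -8 -> consistent with the printout
step 6: r2 = -11 -> a discrepancy with the printout
So the first discrepancy is step 6, where the right value is r2 = -11.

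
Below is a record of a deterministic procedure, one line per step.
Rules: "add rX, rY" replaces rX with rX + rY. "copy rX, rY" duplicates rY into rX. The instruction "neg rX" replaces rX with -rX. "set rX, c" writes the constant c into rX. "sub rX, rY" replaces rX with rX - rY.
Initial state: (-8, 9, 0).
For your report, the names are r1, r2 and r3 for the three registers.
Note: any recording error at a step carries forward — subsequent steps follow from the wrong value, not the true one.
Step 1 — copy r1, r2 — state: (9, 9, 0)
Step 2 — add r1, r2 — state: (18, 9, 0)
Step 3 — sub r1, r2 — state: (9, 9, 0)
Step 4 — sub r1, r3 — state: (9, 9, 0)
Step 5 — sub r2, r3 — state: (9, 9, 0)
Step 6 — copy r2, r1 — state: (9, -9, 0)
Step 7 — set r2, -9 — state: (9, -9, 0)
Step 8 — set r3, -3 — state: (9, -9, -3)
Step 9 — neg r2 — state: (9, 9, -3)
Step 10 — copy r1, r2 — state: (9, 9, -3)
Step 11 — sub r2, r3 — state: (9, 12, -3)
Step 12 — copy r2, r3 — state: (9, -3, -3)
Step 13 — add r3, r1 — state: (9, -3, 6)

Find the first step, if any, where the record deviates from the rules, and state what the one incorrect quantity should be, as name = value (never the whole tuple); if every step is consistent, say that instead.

step 6, r2 = 9

Recomputing the run from the initial state:
step 1: r1 = 9, r2 = 9, r3 = 0
step 2: r1 = 18, r2 = 9, r3 = 0
step 3: r1 = 9, r2 = 9, r3 = 0
step 4: r1 = 9, r2 = 9, r3 = 0
step 5: r1 = 9, r2 = 9, r3 = 0
step 6: r1 = 9, r2 = 9, r3 = 0
step 7: r1 = 9, r2 = -9, r3 = 0
step 8: r1 = 9, r2 = -9, r3 = -3
step 9: r1 = 9, r2 = 9, r3 = -3
step 10: r1 = 9, r2 = 9, r3 = -3
step 11: r1 = 9, r2 = 12, r3 = -3
step 12: r1 = 9, r2 = -3, r3 = -3
step 13: r1 = 9, r2 = -3, r3 = 6
The first disagreement with the record is at step 6, where the value should be r2 = 9.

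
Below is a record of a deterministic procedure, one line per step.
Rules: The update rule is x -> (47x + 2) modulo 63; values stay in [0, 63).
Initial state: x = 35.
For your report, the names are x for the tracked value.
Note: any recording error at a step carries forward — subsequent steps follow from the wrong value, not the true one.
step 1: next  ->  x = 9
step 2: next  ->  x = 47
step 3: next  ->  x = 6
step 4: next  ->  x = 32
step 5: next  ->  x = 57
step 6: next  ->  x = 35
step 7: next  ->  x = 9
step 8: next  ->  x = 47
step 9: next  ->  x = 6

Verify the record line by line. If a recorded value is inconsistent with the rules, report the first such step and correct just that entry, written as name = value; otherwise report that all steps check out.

no error

1. x = (47*35 + 2) mod 63 = 9 (checks out)
2. x = (47*9 + 2) mod 63 = 47 (checks out)
3. x = (47*47 + 2) mod 63 = 6 (verified)
4. x = (47*6 + 2) mod 63 = 32 (verified)
5. x = (47*32 + 2) mod 63 = 57 (checks out)
6. x = (47*57 + 2) mod 63 = 35 (in agreement)
7. x = (47*35 + 2) mod 63 = 9 (agrees with the record)
8. x = (47*9 + 2) mod 63 = 47 (confirmed correct)
9. x = (47*47 + 2) mod 63 = 6 (matches)
No step deviates from the rules.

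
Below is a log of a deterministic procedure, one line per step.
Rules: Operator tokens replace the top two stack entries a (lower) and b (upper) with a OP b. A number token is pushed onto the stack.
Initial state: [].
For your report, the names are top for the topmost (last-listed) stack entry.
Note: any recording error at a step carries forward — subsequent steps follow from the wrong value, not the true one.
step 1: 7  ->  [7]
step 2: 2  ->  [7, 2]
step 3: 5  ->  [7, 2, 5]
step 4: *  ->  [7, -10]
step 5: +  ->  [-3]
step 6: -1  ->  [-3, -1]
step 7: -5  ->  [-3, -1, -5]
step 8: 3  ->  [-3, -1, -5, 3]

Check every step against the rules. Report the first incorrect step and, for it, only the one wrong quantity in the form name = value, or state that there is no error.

Step 1: push 7: top = 7 — consistent with the log.
Step 2: push 2: top = 2 — verified.
Step 3: push 5: top = 5 — exactly as logged.
Step 4: 2 * 5 = 10 — a discrepancy with the log.
Step 4 is the first one off; corrected, top = 10.

step 4, top = 10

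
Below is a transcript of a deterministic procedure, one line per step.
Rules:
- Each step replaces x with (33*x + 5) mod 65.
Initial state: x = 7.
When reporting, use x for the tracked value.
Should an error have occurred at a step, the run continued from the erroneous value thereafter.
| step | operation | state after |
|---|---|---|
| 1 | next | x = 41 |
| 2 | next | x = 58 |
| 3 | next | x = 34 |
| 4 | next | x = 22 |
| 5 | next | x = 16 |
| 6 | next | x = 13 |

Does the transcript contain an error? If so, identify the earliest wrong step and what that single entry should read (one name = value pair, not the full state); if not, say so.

no error

Recomputing the run from the initial state:
step 1: x = 41
step 2: x = 58
step 3: x = 34
step 4: x = 22
step 5: x = 16
step 6: x = 13
This matches the transcript at every step.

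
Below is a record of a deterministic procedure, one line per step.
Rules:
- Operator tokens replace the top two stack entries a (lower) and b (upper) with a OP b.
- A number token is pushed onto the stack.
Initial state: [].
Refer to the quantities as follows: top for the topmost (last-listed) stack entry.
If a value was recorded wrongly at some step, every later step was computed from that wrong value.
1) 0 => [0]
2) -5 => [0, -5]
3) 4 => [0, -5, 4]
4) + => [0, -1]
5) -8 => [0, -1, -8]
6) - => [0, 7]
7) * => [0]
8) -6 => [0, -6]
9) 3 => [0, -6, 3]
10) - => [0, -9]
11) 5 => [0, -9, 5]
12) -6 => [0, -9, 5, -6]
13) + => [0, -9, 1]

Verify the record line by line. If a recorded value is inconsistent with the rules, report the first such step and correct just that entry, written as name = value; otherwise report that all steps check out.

step 13, top = -1

step 1: push 0: top = 0 -> verified
step 2: push -5: top = -5 -> matches
step 3: push 4: top = 4 -> consistent with the record
step 4: -5 + 4 = -1 -> in agreement
step 5: push -8: top = -8 -> verified
step 6: -1 - -8 = 7 -> no discrepancy
step 7: 0 * 7 = 0 -> consistent with the record
step 8: push -6: top = -6 -> exactly as logged
step 9: push 3: top = 3 -> agrees with the record
step 10: -6 - 3 = -9 -> matches
step 11: push 5: top = 5 -> consistent with the record
step 12: push -6: top = -6 -> verified
step 13: 5 + -6 = -1 -> the record has a different value
Step 13 is the first one off; corrected, top = -1.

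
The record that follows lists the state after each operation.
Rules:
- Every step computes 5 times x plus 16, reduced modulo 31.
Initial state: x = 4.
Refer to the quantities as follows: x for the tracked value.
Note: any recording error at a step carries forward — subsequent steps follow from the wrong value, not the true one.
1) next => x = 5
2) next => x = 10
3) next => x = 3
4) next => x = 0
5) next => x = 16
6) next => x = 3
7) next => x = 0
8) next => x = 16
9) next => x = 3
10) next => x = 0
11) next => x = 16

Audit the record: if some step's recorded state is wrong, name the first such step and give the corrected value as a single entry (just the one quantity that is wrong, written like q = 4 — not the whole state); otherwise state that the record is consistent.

step 3, x = 4

1. x = (5*4 + 16) mod 31 = 5 (matches)
2. x = (5*5 + 16) mod 31 = 10 (matches)
3. x = (5*10 + 16) mod 31 = 4 (first mismatch against the record)
First incorrect step: 3; the correct value is x = 4.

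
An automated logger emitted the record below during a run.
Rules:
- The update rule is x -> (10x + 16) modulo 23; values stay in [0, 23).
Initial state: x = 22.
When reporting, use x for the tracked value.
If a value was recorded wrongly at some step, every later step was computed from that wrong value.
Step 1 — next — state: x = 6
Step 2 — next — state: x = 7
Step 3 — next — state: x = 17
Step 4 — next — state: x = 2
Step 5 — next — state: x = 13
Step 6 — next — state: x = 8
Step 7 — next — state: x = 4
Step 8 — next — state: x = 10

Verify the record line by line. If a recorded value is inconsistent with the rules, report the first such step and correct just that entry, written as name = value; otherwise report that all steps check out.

no error

Recomputing the run from the initial state:
step 1: x = 6
step 2: x = 7
step 3: x = 17
step 4: x = 2
step 5: x = 13
step 6: x = 8
step 7: x = 4
step 8: x = 10
This matches the record at every step.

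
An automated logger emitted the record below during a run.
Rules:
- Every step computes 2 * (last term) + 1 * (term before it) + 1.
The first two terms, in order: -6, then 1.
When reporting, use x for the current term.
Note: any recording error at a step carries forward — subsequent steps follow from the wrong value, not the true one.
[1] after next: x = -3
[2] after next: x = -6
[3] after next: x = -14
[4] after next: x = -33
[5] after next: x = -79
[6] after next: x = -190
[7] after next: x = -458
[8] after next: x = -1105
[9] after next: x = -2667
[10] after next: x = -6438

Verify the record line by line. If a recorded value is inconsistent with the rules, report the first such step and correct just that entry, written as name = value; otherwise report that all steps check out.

1. x = 2*(1) + (1)*(-6) + (1) = -3 (same as recorded)
2. x = 2*(-3) + (1)*(1) + (1) = -4 (not what was recorded)
The audit stops at step 2: the recorded entry is wrong and should be x = -4.

step 2, x = -4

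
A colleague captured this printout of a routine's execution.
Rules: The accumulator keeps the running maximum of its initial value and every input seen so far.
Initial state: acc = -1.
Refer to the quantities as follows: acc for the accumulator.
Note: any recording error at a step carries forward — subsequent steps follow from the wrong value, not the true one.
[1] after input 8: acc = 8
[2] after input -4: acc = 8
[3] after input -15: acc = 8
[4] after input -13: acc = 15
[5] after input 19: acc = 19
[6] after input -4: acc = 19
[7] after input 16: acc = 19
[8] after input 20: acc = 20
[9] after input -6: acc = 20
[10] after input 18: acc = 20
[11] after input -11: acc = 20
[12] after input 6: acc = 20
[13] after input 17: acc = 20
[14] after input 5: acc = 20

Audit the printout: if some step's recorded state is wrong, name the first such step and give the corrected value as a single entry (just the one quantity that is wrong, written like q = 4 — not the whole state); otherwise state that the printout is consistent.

Step 1: acc = max(-1, 8) = 8 — exactly as logged.
Step 2: acc = max(8, -4) = 8 — same as recorded.
Step 3: acc = max(8, -15) = 8 — matches.
Step 4: acc = max(8, -13) = 8 — the recorded entry deviates here.
First deviation found at step 4; the corrected entry is acc = 8.

step 4, acc = 8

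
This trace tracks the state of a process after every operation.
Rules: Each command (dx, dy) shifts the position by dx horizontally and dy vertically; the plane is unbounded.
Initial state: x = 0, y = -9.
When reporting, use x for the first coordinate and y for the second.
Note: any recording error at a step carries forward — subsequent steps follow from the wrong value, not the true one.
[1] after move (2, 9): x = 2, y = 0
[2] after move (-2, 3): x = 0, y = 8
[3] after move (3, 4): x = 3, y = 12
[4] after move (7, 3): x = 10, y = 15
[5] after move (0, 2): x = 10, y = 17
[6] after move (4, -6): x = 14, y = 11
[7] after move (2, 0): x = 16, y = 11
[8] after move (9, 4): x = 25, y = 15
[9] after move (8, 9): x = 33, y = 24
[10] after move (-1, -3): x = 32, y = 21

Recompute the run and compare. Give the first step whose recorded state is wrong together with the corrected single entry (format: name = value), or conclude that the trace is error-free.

step 2, y = 3

Recomputing the run from the initial state:
step 1: x = 2, y = 0
step 2: x = 0, y = 3
step 3: x = 3, y = 7
step 4: x = 10, y = 10
step 5: x = 10, y = 12
step 6: x = 14, y = 6
step 7: x = 16, y = 6
step 8: x = 25, y = 10
step 9: x = 33, y = 19
step 10: x = 32, y = 16
The first disagreement with the trace is at step 2, where the value should be y = 3.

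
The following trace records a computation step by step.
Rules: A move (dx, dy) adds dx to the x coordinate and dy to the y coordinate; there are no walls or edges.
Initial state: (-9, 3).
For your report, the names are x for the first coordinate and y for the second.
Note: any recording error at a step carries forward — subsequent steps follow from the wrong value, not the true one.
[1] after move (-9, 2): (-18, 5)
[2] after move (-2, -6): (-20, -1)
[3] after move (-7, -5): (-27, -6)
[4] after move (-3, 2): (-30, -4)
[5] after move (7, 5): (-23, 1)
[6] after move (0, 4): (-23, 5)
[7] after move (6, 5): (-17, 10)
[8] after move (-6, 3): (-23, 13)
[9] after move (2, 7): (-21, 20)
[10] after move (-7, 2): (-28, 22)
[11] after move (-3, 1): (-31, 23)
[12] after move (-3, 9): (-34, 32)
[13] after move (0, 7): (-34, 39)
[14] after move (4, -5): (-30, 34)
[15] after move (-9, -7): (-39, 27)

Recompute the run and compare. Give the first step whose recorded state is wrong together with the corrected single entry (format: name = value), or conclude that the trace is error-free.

Step 1: x = -9 + (-9) = -18, y = 3 + (2) = 5 — agrees with the trace.
Step 2: x = -18 + (-2) = -20, y = 5 + (-6) = -1 — consistent with the trace.
Step 3: x = -20 + (-7) = -27, y = -1 + (-5) = -6 — matches.
Step 4: x = -27 + (-3) = -30, y = -6 + (2) = -4 — consistent with the trace.
Step 5: x = -30 + (7) = -23, y = -4 + (5) = 1 — in agreement.
Step 6: x = -23 + (0) = -23, y = 1 + (4) = 5 — checks out.
Step 7: x = -23 + (6) = -17, y = 5 + (5) = 10 — exactly as logged.
Step 8: x = -17 + (-6) = -23, y = 10 + (3) = 13 — consistent with the trace.
Step 9: x = -23 + (2) = -21, y = 13 + (7) = 20 — exactly as logged.
Step 10: x = -21 + (-7) = -28, y = 20 + (2) = 22 — matches.
Step 11: x = -28 + (-3) = -31, y = 22 + (1) = 23 — matches.
Step 12: x = -31 + (-3) = -34, y = 23 + (9) = 32 — matches.
Step 13: x = -34 + (0) = -34, y = 32 + (7) = 39 — exactly as logged.
Step 14: x = -34 + (4) = -30, y = 39 + (-5) = 34 — exactly as logged.
Step 15: x = -30 + (-9) = -39, y = 34 + (-7) = 27 — in agreement.
No step deviates from the rules.

no error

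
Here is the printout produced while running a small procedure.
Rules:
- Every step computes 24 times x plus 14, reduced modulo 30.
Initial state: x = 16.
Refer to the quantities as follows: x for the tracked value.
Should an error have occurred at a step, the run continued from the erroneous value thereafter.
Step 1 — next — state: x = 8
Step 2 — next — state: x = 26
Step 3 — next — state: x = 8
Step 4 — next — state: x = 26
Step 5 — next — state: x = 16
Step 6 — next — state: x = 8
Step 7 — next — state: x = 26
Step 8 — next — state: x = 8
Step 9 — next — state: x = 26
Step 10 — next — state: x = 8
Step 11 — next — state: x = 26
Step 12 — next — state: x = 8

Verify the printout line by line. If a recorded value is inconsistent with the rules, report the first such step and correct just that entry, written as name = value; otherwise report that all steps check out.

step 5, x = 8

Step 1: x = (24*16 + 14) mod 30 = 8 — agrees with the printout.
Step 2: x = (24*8 + 14) mod 30 = 26 — agrees with the printout.
Step 3: x = (24*26 + 14) mod 30 = 8 — consistent with the printout.
Step 4: x = (24*8 + 14) mod 30 = 26 — consistent with the printout.
Step 5: x = (24*26 + 14) mod 30 = 8 — the printout has a different value.
So the first discrepancy is step 5, where the right value is x = 8.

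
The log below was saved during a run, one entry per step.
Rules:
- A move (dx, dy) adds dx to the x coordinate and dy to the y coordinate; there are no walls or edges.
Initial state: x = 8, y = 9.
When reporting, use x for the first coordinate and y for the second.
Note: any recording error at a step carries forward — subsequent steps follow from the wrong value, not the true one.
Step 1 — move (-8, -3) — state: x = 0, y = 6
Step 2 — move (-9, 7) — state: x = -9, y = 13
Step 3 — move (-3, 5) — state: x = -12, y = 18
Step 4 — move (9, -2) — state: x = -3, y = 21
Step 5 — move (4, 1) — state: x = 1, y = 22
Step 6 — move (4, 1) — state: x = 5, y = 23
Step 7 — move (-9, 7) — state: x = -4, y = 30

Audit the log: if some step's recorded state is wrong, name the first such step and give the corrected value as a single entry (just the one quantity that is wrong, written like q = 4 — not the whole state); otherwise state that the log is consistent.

Recomputing the run from the initial state:
step 1: x = 0, y = 6
step 2: x = -9, y = 13
step 3: x = -12, y = 18
step 4: x = -3, y = 16
step 5: x = 1, y = 17
step 6: x = 5, y = 18
step 7: x = -4, y = 25
The first disagreement with the log is at step 4, where the value should be y = 16.

step 4, y = 16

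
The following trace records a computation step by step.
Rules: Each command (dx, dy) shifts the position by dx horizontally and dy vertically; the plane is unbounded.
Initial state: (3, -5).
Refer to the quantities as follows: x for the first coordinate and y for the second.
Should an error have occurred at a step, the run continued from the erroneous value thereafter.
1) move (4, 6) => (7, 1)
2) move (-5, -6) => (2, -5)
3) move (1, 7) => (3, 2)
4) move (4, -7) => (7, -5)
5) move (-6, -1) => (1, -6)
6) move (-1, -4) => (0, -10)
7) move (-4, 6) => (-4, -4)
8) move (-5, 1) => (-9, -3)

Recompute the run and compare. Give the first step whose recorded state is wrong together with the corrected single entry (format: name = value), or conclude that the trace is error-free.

no error

step 1: x = 3 + (4) = 7, y = -5 + (6) = 1 -> in agreement
step 2: x = 7 + (-5) = 2, y = 1 + (-6) = -5 -> confirmed correct
step 3: x = 2 + (1) = 3, y = -5 + (7) = 2 -> in agreement
step 4: x = 3 + (4) = 7, y = 2 + (-7) = -5 -> confirmed correct
step 5: x = 7 + (-6) = 1, y = -5 + (-1) = -6 -> confirmed correct
step 6: x = 1 + (-1) = 0, y = -6 + (-4) = -10 -> confirmed correct
step 7: x = 0 + (-4) = -4, y = -10 + (6) = -4 -> exactly as logged
step 8: x = -4 + (-5) = -9, y = -4 + (1) = -3 -> in agreement
The recomputation confirms every line.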